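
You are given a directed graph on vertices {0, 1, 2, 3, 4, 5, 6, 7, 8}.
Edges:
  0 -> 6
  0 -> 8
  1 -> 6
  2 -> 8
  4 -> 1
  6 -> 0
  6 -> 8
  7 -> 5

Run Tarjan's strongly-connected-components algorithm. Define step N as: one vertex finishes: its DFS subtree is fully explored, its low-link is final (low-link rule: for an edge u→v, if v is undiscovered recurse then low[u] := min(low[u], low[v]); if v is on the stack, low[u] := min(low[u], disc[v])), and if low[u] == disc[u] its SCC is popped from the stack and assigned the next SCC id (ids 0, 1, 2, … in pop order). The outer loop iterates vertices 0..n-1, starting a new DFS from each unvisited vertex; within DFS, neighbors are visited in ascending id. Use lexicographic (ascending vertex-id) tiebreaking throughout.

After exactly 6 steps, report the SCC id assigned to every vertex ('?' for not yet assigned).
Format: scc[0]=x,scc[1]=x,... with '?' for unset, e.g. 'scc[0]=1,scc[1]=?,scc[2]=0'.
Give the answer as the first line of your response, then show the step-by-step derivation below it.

scc[0]=1,scc[1]=2,scc[2]=3,scc[3]=4,scc[4]=?,scc[5]=?,scc[6]=1,scc[7]=?,scc[8]=0

step 1: low=(low[0]=0,low[1]=?,low[2]=?,low[3]=?,low[4]=?,low[5]=?,low[6]=0,low[7]=?,low[8]=2); scc=(scc[0]=?,scc[1]=?,scc[2]=?,scc[3]=?,scc[4]=?,scc[5]=?,scc[6]=?,scc[7]=?,scc[8]=0)
step 2: low=(low[0]=0,low[1]=?,low[2]=?,low[3]=?,low[4]=?,low[5]=?,low[6]=0,low[7]=?,low[8]=2); scc=(scc[0]=?,scc[1]=?,scc[2]=?,scc[3]=?,scc[4]=?,scc[5]=?,scc[6]=?,scc[7]=?,scc[8]=0)
step 3: low=(low[0]=0,low[1]=?,low[2]=?,low[3]=?,low[4]=?,low[5]=?,low[6]=0,low[7]=?,low[8]=2); scc=(scc[0]=1,scc[1]=?,scc[2]=?,scc[3]=?,scc[4]=?,scc[5]=?,scc[6]=1,scc[7]=?,scc[8]=0)
step 4: low=(low[0]=0,low[1]=3,low[2]=?,low[3]=?,low[4]=?,low[5]=?,low[6]=0,low[7]=?,low[8]=2); scc=(scc[0]=1,scc[1]=2,scc[2]=?,scc[3]=?,scc[4]=?,scc[5]=?,scc[6]=1,scc[7]=?,scc[8]=0)
step 5: low=(low[0]=0,low[1]=3,low[2]=4,low[3]=?,low[4]=?,low[5]=?,low[6]=0,low[7]=?,low[8]=2); scc=(scc[0]=1,scc[1]=2,scc[2]=3,scc[3]=?,scc[4]=?,scc[5]=?,scc[6]=1,scc[7]=?,scc[8]=0)
step 6: low=(low[0]=0,low[1]=3,low[2]=4,low[3]=5,low[4]=?,low[5]=?,low[6]=0,low[7]=?,low[8]=2); scc=(scc[0]=1,scc[1]=2,scc[2]=3,scc[3]=4,scc[4]=?,scc[5]=?,scc[6]=1,scc[7]=?,scc[8]=0)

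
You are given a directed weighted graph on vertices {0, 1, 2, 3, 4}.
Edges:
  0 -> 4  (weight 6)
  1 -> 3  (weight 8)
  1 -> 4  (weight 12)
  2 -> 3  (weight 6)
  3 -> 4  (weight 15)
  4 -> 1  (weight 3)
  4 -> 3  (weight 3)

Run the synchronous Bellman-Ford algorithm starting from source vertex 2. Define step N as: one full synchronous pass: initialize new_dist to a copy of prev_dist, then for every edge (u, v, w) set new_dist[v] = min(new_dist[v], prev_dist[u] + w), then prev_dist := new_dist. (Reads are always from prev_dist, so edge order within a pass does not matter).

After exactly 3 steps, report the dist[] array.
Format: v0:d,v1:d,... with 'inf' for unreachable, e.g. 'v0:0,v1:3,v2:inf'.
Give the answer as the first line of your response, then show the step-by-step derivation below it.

v0:inf,v1:24,v2:0,v3:6,v4:21

step 1: dist = v0:inf,v1:inf,v2:0,v3:6,v4:inf
step 2: dist = v0:inf,v1:inf,v2:0,v3:6,v4:21
step 3: dist = v0:inf,v1:24,v2:0,v3:6,v4:21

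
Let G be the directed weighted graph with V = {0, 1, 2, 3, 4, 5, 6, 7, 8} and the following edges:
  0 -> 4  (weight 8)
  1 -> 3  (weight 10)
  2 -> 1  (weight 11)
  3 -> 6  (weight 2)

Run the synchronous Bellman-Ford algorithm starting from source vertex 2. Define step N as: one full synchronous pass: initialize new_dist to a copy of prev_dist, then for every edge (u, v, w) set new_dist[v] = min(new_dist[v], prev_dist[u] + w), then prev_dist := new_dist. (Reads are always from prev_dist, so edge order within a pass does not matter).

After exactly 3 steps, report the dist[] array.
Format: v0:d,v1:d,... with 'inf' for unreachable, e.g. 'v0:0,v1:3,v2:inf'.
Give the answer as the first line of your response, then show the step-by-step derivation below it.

v0:inf,v1:11,v2:0,v3:21,v4:inf,v5:inf,v6:23,v7:inf,v8:inf

step 1: dist = v0:inf,v1:11,v2:0,v3:inf,v4:inf,v5:inf,v6:inf,v7:inf,v8:inf
step 2: dist = v0:inf,v1:11,v2:0,v3:21,v4:inf,v5:inf,v6:inf,v7:inf,v8:inf
step 3: dist = v0:inf,v1:11,v2:0,v3:21,v4:inf,v5:inf,v6:23,v7:inf,v8:inf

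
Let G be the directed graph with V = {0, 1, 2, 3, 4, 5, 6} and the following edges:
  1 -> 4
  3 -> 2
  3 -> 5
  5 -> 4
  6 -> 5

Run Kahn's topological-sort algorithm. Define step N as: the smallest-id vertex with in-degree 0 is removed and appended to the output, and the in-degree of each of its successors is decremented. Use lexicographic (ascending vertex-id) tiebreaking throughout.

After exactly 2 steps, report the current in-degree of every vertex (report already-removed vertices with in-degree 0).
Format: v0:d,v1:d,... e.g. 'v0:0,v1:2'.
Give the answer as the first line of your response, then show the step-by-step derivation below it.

v0:0,v1:0,v2:1,v3:0,v4:1,v5:2,v6:0

step 1: output 0; order=[0]; indeg=(0,0,1,0,2,2,0)
step 2: output 1; order=[0,1]; indeg=(0,0,1,0,1,2,0)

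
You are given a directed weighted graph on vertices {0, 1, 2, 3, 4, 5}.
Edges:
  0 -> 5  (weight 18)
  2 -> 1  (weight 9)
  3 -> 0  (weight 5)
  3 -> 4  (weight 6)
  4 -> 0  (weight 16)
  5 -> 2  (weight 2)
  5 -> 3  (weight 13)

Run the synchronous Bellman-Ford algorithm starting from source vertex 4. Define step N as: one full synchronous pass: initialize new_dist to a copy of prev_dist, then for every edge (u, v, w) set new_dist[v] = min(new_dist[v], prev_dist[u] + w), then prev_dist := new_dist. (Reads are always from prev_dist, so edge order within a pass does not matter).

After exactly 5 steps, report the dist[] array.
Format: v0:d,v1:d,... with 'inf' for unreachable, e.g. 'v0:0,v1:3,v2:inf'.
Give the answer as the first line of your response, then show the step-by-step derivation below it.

v0:16,v1:45,v2:36,v3:47,v4:0,v5:34

step 1: dist = v0:16,v1:inf,v2:inf,v3:inf,v4:0,v5:inf
step 2: dist = v0:16,v1:inf,v2:inf,v3:inf,v4:0,v5:34
step 3: dist = v0:16,v1:inf,v2:36,v3:47,v4:0,v5:34
step 4: dist = v0:16,v1:45,v2:36,v3:47,v4:0,v5:34
step 5: dist = v0:16,v1:45,v2:36,v3:47,v4:0,v5:34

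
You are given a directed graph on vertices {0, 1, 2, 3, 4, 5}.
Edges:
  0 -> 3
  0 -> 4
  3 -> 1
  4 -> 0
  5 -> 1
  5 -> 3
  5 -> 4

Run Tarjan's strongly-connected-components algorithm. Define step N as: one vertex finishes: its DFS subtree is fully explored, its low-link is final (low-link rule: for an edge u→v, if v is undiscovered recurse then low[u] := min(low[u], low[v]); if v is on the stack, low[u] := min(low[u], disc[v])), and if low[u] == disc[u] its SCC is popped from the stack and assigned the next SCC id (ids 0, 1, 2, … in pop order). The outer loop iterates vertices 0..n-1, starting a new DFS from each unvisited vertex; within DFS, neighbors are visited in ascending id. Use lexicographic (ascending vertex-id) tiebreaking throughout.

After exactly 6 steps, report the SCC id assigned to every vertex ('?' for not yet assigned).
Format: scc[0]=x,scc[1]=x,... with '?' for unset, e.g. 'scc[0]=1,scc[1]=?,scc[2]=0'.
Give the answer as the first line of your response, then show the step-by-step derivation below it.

scc[0]=2,scc[1]=0,scc[2]=3,scc[3]=1,scc[4]=2,scc[5]=4

step 1: low=(low[0]=0,low[1]=2,low[2]=?,low[3]=1,low[4]=?,low[5]=?); scc=(scc[0]=?,scc[1]=0,scc[2]=?,scc[3]=?,scc[4]=?,scc[5]=?)
step 2: low=(low[0]=0,low[1]=2,low[2]=?,low[3]=1,low[4]=?,low[5]=?); scc=(scc[0]=?,scc[1]=0,scc[2]=?,scc[3]=1,scc[4]=?,scc[5]=?)
step 3: low=(low[0]=0,low[1]=2,low[2]=?,low[3]=1,low[4]=0,low[5]=?); scc=(scc[0]=?,scc[1]=0,scc[2]=?,scc[3]=1,scc[4]=?,scc[5]=?)
step 4: low=(low[0]=0,low[1]=2,low[2]=?,low[3]=1,low[4]=0,low[5]=?); scc=(scc[0]=2,scc[1]=0,scc[2]=?,scc[3]=1,scc[4]=2,scc[5]=?)
step 5: low=(low[0]=0,low[1]=2,low[2]=4,low[3]=1,low[4]=0,low[5]=?); scc=(scc[0]=2,scc[1]=0,scc[2]=3,scc[3]=1,scc[4]=2,scc[5]=?)
step 6: low=(low[0]=0,low[1]=2,low[2]=4,low[3]=1,low[4]=0,low[5]=5); scc=(scc[0]=2,scc[1]=0,scc[2]=3,scc[3]=1,scc[4]=2,scc[5]=4)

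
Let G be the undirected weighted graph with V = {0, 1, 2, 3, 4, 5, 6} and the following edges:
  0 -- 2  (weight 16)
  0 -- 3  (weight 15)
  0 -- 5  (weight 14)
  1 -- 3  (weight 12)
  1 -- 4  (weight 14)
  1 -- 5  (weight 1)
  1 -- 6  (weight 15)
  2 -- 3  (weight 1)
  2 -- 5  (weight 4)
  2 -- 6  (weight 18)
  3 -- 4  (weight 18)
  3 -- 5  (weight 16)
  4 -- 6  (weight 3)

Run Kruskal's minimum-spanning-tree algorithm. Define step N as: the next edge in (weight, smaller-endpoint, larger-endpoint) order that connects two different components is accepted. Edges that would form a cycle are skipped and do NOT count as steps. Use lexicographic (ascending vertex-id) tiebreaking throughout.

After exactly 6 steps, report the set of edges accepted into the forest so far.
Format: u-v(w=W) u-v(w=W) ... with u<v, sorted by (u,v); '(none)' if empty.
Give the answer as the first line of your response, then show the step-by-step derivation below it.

0-5(w=14) 1-4(w=14) 1-5(w=1) 2-3(w=1) 2-5(w=4) 4-6(w=3)

step 1: add edge 1-5 (w=1); MST = {1-5(w=1)}
step 2: add edge 2-3 (w=1); MST = {1-5(w=1) 2-3(w=1)}
step 3: add edge 4-6 (w=3); MST = {1-5(w=1) 2-3(w=1) 4-6(w=3)}
step 4: add edge 2-5 (w=4); MST = {1-5(w=1) 2-3(w=1) 2-5(w=4) 4-6(w=3)}
step 5: add edge 0-5 (w=14); MST = {0-5(w=14) 1-5(w=1) 2-3(w=1) 2-5(w=4) 4-6(w=3)}
step 6: add edge 1-4 (w=14); MST = {0-5(w=14) 1-4(w=14) 1-5(w=1) 2-3(w=1) 2-5(w=4) 4-6(w=3)}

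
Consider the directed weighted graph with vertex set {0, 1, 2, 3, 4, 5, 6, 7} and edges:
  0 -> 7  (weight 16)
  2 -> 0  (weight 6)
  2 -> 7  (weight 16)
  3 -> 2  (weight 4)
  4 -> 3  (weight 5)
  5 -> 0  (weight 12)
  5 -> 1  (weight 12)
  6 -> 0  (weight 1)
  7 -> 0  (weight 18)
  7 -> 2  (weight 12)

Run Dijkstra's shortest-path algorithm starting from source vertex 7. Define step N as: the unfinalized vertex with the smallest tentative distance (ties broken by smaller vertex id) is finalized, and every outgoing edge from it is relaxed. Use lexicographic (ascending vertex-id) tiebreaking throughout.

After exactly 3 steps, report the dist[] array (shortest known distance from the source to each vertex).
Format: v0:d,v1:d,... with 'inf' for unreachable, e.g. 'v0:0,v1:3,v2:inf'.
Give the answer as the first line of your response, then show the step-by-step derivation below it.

v0:18,v1:inf,v2:12,v3:inf,v4:inf,v5:inf,v6:inf,v7:0

step 1: dist = v0:18,v1:inf,v2:12,v3:inf,v4:inf,v5:inf,v6:inf,v7:0
step 2: dist = v0:18,v1:inf,v2:12,v3:inf,v4:inf,v5:inf,v6:inf,v7:0
step 3: dist = v0:18,v1:inf,v2:12,v3:inf,v4:inf,v5:inf,v6:inf,v7:0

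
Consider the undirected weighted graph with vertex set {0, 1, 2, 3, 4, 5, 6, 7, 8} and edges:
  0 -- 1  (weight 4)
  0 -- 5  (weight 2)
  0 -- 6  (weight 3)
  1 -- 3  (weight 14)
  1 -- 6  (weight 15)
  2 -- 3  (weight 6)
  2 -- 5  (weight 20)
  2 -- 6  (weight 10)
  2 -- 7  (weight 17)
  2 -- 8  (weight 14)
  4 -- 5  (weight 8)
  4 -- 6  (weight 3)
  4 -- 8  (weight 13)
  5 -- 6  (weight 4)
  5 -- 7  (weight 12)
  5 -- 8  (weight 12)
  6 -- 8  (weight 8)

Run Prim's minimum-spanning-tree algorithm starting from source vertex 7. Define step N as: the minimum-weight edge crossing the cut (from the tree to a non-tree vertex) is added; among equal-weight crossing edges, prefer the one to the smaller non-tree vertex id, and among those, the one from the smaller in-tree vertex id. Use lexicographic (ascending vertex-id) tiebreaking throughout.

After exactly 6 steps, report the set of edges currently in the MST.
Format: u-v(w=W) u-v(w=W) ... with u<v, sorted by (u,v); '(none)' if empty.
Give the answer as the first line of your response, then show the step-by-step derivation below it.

0-1(w=4) 0-5(w=2) 0-6(w=3) 4-6(w=3) 5-7(w=12) 6-8(w=8)

step 1: add edge 5-7 (w=12); MST = {5-7(w=12)}
step 2: add edge 0-5 (w=2); MST = {0-5(w=2) 5-7(w=12)}
step 3: add edge 0-6 (w=3); MST = {0-5(w=2) 0-6(w=3) 5-7(w=12)}
step 4: add edge 4-6 (w=3); MST = {0-5(w=2) 0-6(w=3) 4-6(w=3) 5-7(w=12)}
step 5: add edge 0-1 (w=4); MST = {0-1(w=4) 0-5(w=2) 0-6(w=3) 4-6(w=3) 5-7(w=12)}
step 6: add edge 6-8 (w=8); MST = {0-1(w=4) 0-5(w=2) 0-6(w=3) 4-6(w=3) 5-7(w=12) 6-8(w=8)}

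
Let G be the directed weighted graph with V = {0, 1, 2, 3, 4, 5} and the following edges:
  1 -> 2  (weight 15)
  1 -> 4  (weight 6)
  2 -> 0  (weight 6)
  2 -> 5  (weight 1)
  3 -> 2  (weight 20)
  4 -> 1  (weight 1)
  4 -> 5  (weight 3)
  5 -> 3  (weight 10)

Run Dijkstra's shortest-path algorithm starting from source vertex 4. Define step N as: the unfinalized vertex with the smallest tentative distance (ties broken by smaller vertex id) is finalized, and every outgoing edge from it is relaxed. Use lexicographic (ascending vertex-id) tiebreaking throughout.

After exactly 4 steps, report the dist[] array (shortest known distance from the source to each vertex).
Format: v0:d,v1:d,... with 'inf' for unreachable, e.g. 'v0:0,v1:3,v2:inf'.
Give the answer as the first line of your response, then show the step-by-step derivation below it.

v0:inf,v1:1,v2:16,v3:13,v4:0,v5:3

step 1: dist = v0:inf,v1:1,v2:inf,v3:inf,v4:0,v5:3
step 2: dist = v0:inf,v1:1,v2:16,v3:inf,v4:0,v5:3
step 3: dist = v0:inf,v1:1,v2:16,v3:13,v4:0,v5:3
step 4: dist = v0:inf,v1:1,v2:16,v3:13,v4:0,v5:3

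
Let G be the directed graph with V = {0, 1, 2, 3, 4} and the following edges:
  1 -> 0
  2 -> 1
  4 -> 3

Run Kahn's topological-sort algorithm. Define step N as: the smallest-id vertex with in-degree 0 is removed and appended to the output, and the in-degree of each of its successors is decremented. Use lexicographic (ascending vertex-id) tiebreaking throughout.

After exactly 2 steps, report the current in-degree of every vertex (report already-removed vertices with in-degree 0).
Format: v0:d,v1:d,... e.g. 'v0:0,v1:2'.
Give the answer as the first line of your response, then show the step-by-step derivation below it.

v0:0,v1:0,v2:0,v3:1,v4:0

step 1: output 2; order=[2]; indeg=(1,0,0,1,0)
step 2: output 1; order=[2,1]; indeg=(0,0,0,1,0)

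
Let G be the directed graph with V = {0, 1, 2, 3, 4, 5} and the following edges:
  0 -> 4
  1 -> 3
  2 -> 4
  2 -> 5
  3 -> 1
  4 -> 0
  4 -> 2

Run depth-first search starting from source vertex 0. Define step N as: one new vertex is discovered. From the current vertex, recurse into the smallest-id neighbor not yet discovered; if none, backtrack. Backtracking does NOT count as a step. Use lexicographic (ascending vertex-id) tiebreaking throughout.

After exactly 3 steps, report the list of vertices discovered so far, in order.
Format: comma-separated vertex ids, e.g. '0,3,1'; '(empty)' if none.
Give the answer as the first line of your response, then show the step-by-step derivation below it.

0,4,2

step 1: discover 0; path=0; order=0
step 2: discover 4; path=0>4; order=0,4
step 3: discover 2; path=0>4>2; order=0,4,2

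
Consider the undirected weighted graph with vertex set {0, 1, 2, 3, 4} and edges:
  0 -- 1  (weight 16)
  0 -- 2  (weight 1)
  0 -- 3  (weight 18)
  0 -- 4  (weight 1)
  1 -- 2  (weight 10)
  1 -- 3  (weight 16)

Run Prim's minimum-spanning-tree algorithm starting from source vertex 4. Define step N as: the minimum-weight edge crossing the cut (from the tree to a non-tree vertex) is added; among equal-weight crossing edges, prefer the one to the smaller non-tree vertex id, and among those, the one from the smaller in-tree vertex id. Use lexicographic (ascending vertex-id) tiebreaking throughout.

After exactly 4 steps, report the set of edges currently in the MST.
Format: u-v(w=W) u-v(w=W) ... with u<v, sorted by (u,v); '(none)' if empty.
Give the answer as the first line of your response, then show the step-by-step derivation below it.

0-2(w=1) 0-4(w=1) 1-2(w=10) 1-3(w=16)

step 1: add edge 0-4 (w=1); MST = {0-4(w=1)}
step 2: add edge 0-2 (w=1); MST = {0-2(w=1) 0-4(w=1)}
step 3: add edge 1-2 (w=10); MST = {0-2(w=1) 0-4(w=1) 1-2(w=10)}
step 4: add edge 1-3 (w=16); MST = {0-2(w=1) 0-4(w=1) 1-2(w=10) 1-3(w=16)}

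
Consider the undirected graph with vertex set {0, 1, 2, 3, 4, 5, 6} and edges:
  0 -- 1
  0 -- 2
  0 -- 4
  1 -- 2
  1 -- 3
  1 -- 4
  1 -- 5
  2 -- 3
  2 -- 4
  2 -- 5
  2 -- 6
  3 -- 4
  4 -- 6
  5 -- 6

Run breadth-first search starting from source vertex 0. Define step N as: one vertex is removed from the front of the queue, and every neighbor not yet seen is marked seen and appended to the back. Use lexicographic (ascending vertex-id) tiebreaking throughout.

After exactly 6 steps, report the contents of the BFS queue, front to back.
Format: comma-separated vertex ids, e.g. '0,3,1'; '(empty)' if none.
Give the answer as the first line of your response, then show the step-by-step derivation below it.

6

step 1: dequeue 0; queue=[1,2,4]; order=0
step 2: dequeue 1; queue=[2,4,3,5]; order=0,1
step 3: dequeue 2; queue=[4,3,5,6]; order=0,1,2
step 4: dequeue 4; queue=[3,5,6]; order=0,1,2,4
step 5: dequeue 3; queue=[5,6]; order=0,1,2,4,3
step 6: dequeue 5; queue=[6]; order=0,1,2,4,3,5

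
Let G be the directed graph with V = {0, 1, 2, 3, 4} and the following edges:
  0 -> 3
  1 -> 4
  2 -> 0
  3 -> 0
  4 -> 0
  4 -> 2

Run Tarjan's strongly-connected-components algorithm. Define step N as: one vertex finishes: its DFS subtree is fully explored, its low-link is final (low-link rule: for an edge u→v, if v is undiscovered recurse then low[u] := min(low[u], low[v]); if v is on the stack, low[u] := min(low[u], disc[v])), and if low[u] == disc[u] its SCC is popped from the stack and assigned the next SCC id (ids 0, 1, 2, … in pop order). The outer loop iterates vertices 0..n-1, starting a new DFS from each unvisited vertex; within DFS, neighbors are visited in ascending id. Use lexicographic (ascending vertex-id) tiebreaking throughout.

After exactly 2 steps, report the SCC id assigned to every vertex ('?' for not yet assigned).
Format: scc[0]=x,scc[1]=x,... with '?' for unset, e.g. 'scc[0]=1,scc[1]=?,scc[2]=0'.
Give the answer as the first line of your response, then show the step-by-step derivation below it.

scc[0]=0,scc[1]=?,scc[2]=?,scc[3]=0,scc[4]=?

step 1: low=(low[0]=0,low[1]=?,low[2]=?,low[3]=0,low[4]=?); scc=(scc[0]=?,scc[1]=?,scc[2]=?,scc[3]=?,scc[4]=?)
step 2: low=(low[0]=0,low[1]=?,low[2]=?,low[3]=0,low[4]=?); scc=(scc[0]=0,scc[1]=?,scc[2]=?,scc[3]=0,scc[4]=?)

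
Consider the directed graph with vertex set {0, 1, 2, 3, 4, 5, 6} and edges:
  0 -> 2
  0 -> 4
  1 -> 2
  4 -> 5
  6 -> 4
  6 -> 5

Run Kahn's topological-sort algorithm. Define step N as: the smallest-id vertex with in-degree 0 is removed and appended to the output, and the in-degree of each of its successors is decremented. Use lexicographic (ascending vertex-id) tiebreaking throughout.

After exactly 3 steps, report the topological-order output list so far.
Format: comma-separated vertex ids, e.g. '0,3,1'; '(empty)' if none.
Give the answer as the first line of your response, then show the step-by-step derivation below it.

0,1,2

step 1: output 0; order=[0]; indeg=(0,0,1,0,1,2,0)
step 2: output 1; order=[0,1]; indeg=(0,0,0,0,1,2,0)
step 3: output 2; order=[0,1,2]; indeg=(0,0,0,0,1,2,0)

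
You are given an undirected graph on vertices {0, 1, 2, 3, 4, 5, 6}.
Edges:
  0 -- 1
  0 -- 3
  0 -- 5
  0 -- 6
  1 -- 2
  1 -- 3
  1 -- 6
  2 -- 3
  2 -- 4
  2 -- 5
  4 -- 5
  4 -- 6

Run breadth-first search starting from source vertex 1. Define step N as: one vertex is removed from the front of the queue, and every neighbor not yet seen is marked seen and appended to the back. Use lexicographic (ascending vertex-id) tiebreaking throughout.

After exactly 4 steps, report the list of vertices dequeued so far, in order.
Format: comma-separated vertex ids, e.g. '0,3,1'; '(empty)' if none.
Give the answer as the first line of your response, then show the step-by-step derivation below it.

1,0,2,3

step 1: dequeue 1; queue=[0,2,3,6]; order=1
step 2: dequeue 0; queue=[2,3,6,5]; order=1,0
step 3: dequeue 2; queue=[3,6,5,4]; order=1,0,2
step 4: dequeue 3; queue=[6,5,4]; order=1,0,2,3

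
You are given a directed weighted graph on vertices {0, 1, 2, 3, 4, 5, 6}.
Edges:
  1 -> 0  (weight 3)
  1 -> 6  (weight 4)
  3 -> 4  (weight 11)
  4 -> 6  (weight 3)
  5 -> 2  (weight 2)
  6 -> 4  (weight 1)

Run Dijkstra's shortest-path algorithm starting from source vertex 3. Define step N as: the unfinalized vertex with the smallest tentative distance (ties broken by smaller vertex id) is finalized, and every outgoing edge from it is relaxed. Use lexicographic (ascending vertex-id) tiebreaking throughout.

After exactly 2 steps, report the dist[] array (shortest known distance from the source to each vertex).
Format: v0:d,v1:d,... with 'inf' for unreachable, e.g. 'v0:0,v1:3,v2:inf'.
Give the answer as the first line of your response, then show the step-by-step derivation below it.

v0:inf,v1:inf,v2:inf,v3:0,v4:11,v5:inf,v6:14

step 1: dist = v0:inf,v1:inf,v2:inf,v3:0,v4:11,v5:inf,v6:inf
step 2: dist = v0:inf,v1:inf,v2:inf,v3:0,v4:11,v5:inf,v6:14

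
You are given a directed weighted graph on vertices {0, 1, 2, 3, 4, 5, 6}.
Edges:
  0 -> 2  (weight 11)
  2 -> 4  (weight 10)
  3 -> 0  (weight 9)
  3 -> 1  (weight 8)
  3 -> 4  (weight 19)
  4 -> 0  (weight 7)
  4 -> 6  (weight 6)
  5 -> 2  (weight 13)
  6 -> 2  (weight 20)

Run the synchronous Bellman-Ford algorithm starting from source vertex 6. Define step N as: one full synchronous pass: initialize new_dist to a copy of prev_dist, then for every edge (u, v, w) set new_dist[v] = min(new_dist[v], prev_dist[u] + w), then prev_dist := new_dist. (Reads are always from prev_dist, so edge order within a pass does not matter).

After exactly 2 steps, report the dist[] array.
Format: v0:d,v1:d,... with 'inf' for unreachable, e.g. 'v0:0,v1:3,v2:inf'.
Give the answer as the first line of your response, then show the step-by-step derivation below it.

v0:inf,v1:inf,v2:20,v3:inf,v4:30,v5:inf,v6:0

step 1: dist = v0:inf,v1:inf,v2:20,v3:inf,v4:inf,v5:inf,v6:0
step 2: dist = v0:inf,v1:inf,v2:20,v3:inf,v4:30,v5:inf,v6:0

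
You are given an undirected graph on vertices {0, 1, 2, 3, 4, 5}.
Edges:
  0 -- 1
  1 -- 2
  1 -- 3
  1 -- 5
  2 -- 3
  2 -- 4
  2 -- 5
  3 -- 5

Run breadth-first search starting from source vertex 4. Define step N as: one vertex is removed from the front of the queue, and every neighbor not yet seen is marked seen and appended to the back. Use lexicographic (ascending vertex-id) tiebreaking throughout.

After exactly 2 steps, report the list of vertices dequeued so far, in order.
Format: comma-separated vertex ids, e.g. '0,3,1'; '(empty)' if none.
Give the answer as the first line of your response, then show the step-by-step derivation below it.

4,2

step 1: dequeue 4; queue=[2]; order=4
step 2: dequeue 2; queue=[1,3,5]; order=4,2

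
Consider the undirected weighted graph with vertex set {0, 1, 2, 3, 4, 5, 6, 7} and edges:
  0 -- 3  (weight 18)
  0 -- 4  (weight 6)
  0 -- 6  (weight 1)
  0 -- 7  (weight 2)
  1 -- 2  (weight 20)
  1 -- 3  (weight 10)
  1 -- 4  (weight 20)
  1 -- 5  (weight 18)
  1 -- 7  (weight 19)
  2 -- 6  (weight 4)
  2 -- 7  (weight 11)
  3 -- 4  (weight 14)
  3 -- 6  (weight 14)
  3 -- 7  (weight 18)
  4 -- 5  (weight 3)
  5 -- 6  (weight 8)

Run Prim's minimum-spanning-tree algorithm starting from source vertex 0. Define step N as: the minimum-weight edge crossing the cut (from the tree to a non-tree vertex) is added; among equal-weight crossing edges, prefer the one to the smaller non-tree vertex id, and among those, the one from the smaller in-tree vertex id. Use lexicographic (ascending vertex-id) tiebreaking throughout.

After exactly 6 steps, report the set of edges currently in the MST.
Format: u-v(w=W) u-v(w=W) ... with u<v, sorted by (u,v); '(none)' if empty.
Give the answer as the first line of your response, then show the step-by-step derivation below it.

0-4(w=6) 0-6(w=1) 0-7(w=2) 2-6(w=4) 3-4(w=14) 4-5(w=3)

step 1: add edge 0-6 (w=1); MST = {0-6(w=1)}
step 2: add edge 0-7 (w=2); MST = {0-6(w=1) 0-7(w=2)}
step 3: add edge 2-6 (w=4); MST = {0-6(w=1) 0-7(w=2) 2-6(w=4)}
step 4: add edge 0-4 (w=6); MST = {0-4(w=6) 0-6(w=1) 0-7(w=2) 2-6(w=4)}
step 5: add edge 4-5 (w=3); MST = {0-4(w=6) 0-6(w=1) 0-7(w=2) 2-6(w=4) 4-5(w=3)}
step 6: add edge 3-4 (w=14); MST = {0-4(w=6) 0-6(w=1) 0-7(w=2) 2-6(w=4) 3-4(w=14) 4-5(w=3)}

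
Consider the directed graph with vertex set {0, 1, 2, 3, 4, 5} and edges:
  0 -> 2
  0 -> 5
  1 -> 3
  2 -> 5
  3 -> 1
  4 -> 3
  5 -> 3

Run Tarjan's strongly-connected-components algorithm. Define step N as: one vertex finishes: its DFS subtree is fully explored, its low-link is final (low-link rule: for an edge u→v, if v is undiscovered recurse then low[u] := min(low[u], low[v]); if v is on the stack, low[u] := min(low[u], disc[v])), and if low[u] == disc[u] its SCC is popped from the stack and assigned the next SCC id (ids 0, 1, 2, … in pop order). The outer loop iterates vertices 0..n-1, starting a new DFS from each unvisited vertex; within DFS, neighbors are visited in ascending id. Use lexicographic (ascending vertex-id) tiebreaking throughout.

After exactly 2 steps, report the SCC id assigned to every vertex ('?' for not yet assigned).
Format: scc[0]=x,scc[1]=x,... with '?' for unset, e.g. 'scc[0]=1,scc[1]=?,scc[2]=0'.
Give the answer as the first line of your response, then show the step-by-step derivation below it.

scc[0]=?,scc[1]=0,scc[2]=?,scc[3]=0,scc[4]=?,scc[5]=?

step 1: low=(low[0]=0,low[1]=3,low[2]=1,low[3]=3,low[4]=?,low[5]=2); scc=(scc[0]=?,scc[1]=?,scc[2]=?,scc[3]=?,scc[4]=?,scc[5]=?)
step 2: low=(low[0]=0,low[1]=3,low[2]=1,low[3]=3,low[4]=?,low[5]=2); scc=(scc[0]=?,scc[1]=0,scc[2]=?,scc[3]=0,scc[4]=?,scc[5]=?)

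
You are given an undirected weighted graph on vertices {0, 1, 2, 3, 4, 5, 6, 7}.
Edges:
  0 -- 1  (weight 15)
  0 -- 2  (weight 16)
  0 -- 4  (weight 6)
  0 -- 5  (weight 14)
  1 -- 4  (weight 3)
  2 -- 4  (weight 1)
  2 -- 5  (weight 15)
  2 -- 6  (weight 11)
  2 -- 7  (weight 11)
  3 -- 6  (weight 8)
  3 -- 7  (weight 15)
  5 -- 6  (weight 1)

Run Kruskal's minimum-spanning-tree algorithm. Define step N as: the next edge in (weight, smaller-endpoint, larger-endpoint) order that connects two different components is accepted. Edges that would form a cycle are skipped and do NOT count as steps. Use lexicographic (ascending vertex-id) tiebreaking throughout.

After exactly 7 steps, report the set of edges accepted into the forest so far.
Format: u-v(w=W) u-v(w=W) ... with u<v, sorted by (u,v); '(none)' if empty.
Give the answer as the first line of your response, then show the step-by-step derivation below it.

0-4(w=6) 1-4(w=3) 2-4(w=1) 2-6(w=11) 2-7(w=11) 3-6(w=8) 5-6(w=1)

step 1: add edge 2-4 (w=1); MST = {2-4(w=1)}
step 2: add edge 5-6 (w=1); MST = {2-4(w=1) 5-6(w=1)}
step 3: add edge 1-4 (w=3); MST = {1-4(w=3) 2-4(w=1) 5-6(w=1)}
step 4: add edge 0-4 (w=6); MST = {0-4(w=6) 1-4(w=3) 2-4(w=1) 5-6(w=1)}
step 5: add edge 3-6 (w=8); MST = {0-4(w=6) 1-4(w=3) 2-4(w=1) 3-6(w=8) 5-6(w=1)}
step 6: add edge 2-6 (w=11); MST = {0-4(w=6) 1-4(w=3) 2-4(w=1) 2-6(w=11) 3-6(w=8) 5-6(w=1)}
step 7: add edge 2-7 (w=11); MST = {0-4(w=6) 1-4(w=3) 2-4(w=1) 2-6(w=11) 2-7(w=11) 3-6(w=8) 5-6(w=1)}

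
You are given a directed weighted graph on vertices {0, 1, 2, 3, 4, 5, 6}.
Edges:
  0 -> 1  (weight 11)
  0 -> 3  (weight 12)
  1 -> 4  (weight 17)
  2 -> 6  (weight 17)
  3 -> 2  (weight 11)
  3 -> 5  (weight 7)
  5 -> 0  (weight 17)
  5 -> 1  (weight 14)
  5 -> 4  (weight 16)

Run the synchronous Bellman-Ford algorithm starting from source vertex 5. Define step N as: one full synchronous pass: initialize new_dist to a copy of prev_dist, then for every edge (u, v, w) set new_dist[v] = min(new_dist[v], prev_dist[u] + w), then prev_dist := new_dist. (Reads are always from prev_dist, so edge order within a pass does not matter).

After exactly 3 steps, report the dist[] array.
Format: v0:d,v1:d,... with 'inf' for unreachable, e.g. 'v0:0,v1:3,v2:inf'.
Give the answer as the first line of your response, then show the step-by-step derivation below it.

v0:17,v1:14,v2:40,v3:29,v4:16,v5:0,v6:inf

step 1: dist = v0:17,v1:14,v2:inf,v3:inf,v4:16,v5:0,v6:inf
step 2: dist = v0:17,v1:14,v2:inf,v3:29,v4:16,v5:0,v6:inf
step 3: dist = v0:17,v1:14,v2:40,v3:29,v4:16,v5:0,v6:inf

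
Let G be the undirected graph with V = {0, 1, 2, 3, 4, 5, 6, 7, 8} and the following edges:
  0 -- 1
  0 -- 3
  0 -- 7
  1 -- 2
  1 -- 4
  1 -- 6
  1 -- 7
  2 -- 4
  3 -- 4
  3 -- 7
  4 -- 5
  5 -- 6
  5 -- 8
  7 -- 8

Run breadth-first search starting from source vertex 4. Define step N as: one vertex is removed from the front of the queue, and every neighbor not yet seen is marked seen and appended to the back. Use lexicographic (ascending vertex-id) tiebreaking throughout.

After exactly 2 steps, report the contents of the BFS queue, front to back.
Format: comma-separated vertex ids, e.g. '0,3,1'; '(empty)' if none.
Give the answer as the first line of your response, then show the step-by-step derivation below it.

2,3,5,0,6,7

step 1: dequeue 4; queue=[1,2,3,5]; order=4
step 2: dequeue 1; queue=[2,3,5,0,6,7]; order=4,1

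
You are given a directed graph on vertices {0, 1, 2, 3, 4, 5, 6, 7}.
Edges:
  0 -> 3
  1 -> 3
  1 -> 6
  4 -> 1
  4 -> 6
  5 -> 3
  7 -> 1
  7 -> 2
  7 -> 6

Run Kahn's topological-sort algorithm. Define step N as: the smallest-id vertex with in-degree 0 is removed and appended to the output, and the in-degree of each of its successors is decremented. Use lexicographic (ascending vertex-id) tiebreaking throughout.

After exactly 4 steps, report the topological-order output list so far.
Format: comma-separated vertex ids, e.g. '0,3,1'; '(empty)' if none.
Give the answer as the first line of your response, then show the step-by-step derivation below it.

0,4,5,7

step 1: output 0; order=[0]; indeg=(0,2,1,2,0,0,3,0)
step 2: output 4; order=[0,4]; indeg=(0,1,1,2,0,0,2,0)
step 3: output 5; order=[0,4,5]; indeg=(0,1,1,1,0,0,2,0)
step 4: output 7; order=[0,4,5,7]; indeg=(0,0,0,1,0,0,1,0)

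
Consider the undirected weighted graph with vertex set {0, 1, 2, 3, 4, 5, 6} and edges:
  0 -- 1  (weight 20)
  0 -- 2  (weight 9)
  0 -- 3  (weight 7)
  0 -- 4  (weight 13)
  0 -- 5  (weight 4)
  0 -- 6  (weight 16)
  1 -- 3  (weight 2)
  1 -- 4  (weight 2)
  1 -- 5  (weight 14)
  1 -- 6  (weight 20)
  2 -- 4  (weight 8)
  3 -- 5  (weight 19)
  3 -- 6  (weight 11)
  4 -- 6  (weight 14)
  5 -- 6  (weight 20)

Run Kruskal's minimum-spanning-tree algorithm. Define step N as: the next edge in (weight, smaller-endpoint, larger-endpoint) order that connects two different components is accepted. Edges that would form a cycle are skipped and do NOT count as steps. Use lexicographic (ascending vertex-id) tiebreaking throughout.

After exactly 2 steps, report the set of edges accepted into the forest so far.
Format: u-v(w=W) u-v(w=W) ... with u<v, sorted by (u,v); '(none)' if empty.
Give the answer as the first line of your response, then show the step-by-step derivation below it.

1-3(w=2) 1-4(w=2)

step 1: add edge 1-3 (w=2); MST = {1-3(w=2)}
step 2: add edge 1-4 (w=2); MST = {1-3(w=2) 1-4(w=2)}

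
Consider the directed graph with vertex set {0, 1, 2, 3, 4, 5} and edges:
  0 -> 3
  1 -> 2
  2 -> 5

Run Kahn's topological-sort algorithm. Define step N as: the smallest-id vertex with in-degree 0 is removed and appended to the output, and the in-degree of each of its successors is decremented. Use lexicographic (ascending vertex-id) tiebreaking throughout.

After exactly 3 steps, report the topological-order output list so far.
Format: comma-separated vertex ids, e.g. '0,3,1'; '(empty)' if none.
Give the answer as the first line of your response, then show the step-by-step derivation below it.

0,1,2

step 1: output 0; order=[0]; indeg=(0,0,1,0,0,1)
step 2: output 1; order=[0,1]; indeg=(0,0,0,0,0,1)
step 3: output 2; order=[0,1,2]; indeg=(0,0,0,0,0,0)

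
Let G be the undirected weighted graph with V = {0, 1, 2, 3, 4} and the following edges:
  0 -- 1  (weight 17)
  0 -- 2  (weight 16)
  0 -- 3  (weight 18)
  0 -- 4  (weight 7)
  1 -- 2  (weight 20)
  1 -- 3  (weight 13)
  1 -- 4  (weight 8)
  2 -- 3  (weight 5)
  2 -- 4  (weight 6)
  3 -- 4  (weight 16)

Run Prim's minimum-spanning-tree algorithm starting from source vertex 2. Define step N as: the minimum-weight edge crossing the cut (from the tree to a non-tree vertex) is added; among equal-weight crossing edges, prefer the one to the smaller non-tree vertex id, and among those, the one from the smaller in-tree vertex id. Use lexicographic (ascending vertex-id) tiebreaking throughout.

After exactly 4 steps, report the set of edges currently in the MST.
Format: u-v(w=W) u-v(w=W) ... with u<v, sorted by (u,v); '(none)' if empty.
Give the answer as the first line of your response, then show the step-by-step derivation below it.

0-4(w=7) 1-4(w=8) 2-3(w=5) 2-4(w=6)

step 1: add edge 2-3 (w=5); MST = {2-3(w=5)}
step 2: add edge 2-4 (w=6); MST = {2-3(w=5) 2-4(w=6)}
step 3: add edge 0-4 (w=7); MST = {0-4(w=7) 2-3(w=5) 2-4(w=6)}
step 4: add edge 1-4 (w=8); MST = {0-4(w=7) 1-4(w=8) 2-3(w=5) 2-4(w=6)}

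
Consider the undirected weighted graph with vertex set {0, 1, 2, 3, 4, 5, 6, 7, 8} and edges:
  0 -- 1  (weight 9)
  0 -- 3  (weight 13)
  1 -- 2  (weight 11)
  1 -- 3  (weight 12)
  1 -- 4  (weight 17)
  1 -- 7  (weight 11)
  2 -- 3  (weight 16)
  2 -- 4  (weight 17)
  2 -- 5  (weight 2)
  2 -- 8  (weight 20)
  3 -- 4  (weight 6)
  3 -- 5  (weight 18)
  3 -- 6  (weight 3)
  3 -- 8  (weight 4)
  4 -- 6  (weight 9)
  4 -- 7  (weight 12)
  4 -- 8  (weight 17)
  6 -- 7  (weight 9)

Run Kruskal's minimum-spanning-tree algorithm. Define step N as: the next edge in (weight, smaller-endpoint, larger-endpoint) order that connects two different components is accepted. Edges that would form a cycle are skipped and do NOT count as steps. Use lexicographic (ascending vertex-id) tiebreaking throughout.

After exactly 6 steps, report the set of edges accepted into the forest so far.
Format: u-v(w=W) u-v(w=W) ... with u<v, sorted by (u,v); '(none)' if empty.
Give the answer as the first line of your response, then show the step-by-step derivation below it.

0-1(w=9) 2-5(w=2) 3-4(w=6) 3-6(w=3) 3-8(w=4) 6-7(w=9)

step 1: add edge 2-5 (w=2); MST = {2-5(w=2)}
step 2: add edge 3-6 (w=3); MST = {2-5(w=2) 3-6(w=3)}
step 3: add edge 3-8 (w=4); MST = {2-5(w=2) 3-6(w=3) 3-8(w=4)}
step 4: add edge 3-4 (w=6); MST = {2-5(w=2) 3-4(w=6) 3-6(w=3) 3-8(w=4)}
step 5: add edge 0-1 (w=9); MST = {0-1(w=9) 2-5(w=2) 3-4(w=6) 3-6(w=3) 3-8(w=4)}
step 6: add edge 6-7 (w=9); MST = {0-1(w=9) 2-5(w=2) 3-4(w=6) 3-6(w=3) 3-8(w=4) 6-7(w=9)}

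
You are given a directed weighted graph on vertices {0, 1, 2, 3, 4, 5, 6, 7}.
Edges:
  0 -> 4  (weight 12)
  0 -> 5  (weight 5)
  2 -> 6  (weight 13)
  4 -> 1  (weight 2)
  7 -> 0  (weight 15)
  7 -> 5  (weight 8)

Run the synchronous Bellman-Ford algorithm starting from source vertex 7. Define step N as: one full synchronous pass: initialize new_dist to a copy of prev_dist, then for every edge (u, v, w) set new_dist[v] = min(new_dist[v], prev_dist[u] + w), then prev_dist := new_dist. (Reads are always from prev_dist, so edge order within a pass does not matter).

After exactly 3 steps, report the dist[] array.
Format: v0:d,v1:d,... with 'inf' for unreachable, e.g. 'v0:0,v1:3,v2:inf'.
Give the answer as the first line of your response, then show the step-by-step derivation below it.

v0:15,v1:29,v2:inf,v3:inf,v4:27,v5:8,v6:inf,v7:0

step 1: dist = v0:15,v1:inf,v2:inf,v3:inf,v4:inf,v5:8,v6:inf,v7:0
step 2: dist = v0:15,v1:inf,v2:inf,v3:inf,v4:27,v5:8,v6:inf,v7:0
step 3: dist = v0:15,v1:29,v2:inf,v3:inf,v4:27,v5:8,v6:inf,v7:0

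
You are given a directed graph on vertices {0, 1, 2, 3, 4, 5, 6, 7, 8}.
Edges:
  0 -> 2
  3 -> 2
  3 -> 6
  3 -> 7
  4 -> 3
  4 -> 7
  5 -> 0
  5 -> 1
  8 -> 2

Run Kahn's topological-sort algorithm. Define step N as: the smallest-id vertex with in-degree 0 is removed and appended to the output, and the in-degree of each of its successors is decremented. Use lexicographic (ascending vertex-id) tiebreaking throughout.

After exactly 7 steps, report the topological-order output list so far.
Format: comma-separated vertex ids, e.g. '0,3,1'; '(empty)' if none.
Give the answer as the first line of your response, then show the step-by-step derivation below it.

4,3,5,0,1,6,7

step 1: output 4; order=[4]; indeg=(1,1,3,0,0,0,1,1,0)
step 2: output 3; order=[4,3]; indeg=(1,1,2,0,0,0,0,0,0)
step 3: output 5; order=[4,3,5]; indeg=(0,0,2,0,0,0,0,0,0)
step 4: output 0; order=[4,3,5,0]; indeg=(0,0,1,0,0,0,0,0,0)
step 5: output 1; order=[4,3,5,0,1]; indeg=(0,0,1,0,0,0,0,0,0)
step 6: output 6; order=[4,3,5,0,1,6]; indeg=(0,0,1,0,0,0,0,0,0)
step 7: output 7; order=[4,3,5,0,1,6,7]; indeg=(0,0,1,0,0,0,0,0,0)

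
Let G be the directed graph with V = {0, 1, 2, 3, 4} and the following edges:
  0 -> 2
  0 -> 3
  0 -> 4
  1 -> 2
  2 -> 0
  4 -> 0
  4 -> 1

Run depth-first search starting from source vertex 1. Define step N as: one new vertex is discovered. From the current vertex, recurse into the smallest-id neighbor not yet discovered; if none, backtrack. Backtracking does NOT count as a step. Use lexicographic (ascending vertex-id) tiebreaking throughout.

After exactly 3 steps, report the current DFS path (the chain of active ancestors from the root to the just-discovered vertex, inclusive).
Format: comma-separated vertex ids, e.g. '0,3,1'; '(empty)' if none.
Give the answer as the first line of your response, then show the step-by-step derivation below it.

1,2,0

step 1: discover 1; path=1; order=1
step 2: discover 2; path=1>2; order=1,2
step 3: discover 0; path=1>2>0; order=1,2,0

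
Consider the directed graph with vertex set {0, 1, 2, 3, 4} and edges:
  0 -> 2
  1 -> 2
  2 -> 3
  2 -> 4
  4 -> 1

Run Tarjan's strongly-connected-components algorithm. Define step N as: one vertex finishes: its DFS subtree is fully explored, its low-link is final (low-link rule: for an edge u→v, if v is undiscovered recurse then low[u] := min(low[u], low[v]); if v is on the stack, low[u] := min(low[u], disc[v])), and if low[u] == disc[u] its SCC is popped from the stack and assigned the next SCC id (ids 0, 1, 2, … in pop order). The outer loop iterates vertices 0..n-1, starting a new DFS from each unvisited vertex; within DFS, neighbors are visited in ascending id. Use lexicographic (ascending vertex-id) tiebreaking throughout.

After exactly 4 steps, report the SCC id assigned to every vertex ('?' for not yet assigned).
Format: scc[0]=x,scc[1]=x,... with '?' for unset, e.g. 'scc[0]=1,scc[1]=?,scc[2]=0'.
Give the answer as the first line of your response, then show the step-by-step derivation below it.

scc[0]=?,scc[1]=1,scc[2]=1,scc[3]=0,scc[4]=1

step 1: low=(low[0]=0,low[1]=?,low[2]=1,low[3]=2,low[4]=?); scc=(scc[0]=?,scc[1]=?,scc[2]=?,scc[3]=0,scc[4]=?)
step 2: low=(low[0]=0,low[1]=1,low[2]=1,low[3]=2,low[4]=3); scc=(scc[0]=?,scc[1]=?,scc[2]=?,scc[3]=0,scc[4]=?)
step 3: low=(low[0]=0,low[1]=1,low[2]=1,low[3]=2,low[4]=1); scc=(scc[0]=?,scc[1]=?,scc[2]=?,scc[3]=0,scc[4]=?)
step 4: low=(low[0]=0,low[1]=1,low[2]=1,low[3]=2,low[4]=1); scc=(scc[0]=?,scc[1]=1,scc[2]=1,scc[3]=0,scc[4]=1)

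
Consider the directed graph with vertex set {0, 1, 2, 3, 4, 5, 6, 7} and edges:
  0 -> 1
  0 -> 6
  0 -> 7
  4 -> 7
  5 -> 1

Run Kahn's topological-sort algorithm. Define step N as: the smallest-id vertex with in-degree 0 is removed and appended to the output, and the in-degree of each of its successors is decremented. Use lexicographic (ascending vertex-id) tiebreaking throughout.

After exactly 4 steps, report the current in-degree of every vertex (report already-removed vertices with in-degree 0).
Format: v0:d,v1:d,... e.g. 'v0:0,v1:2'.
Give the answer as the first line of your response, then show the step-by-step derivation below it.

v0:0,v1:1,v2:0,v3:0,v4:0,v5:0,v6:0,v7:0

step 1: output 0; order=[0]; indeg=(0,1,0,0,0,0,0,1)
step 2: output 2; order=[0,2]; indeg=(0,1,0,0,0,0,0,1)
step 3: output 3; order=[0,2,3]; indeg=(0,1,0,0,0,0,0,1)
step 4: output 4; order=[0,2,3,4]; indeg=(0,1,0,0,0,0,0,0)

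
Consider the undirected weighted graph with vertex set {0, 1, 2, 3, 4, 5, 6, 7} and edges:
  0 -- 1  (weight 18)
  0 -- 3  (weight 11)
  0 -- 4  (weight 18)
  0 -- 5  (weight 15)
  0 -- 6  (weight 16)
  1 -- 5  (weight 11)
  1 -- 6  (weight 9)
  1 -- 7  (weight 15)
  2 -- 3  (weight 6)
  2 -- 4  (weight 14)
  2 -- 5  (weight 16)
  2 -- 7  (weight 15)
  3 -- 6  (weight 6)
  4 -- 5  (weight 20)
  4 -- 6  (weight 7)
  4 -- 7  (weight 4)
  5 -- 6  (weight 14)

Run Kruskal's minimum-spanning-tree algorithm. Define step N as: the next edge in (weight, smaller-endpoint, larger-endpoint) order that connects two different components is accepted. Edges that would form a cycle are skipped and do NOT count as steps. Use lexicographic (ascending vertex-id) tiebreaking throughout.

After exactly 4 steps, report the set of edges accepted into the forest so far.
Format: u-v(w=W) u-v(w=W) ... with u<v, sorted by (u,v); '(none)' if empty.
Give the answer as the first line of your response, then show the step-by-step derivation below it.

2-3(w=6) 3-6(w=6) 4-6(w=7) 4-7(w=4)

step 1: add edge 4-7 (w=4); MST = {4-7(w=4)}
step 2: add edge 2-3 (w=6); MST = {2-3(w=6) 4-7(w=4)}
step 3: add edge 3-6 (w=6); MST = {2-3(w=6) 3-6(w=6) 4-7(w=4)}
step 4: add edge 4-6 (w=7); MST = {2-3(w=6) 3-6(w=6) 4-6(w=7) 4-7(w=4)}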